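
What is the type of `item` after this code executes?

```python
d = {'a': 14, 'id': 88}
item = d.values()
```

.values() returns a dict_values view object

dict_values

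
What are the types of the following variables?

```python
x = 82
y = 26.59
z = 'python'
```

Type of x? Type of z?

x is int; z is str

int, str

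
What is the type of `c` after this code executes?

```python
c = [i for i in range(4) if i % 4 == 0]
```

A list comprehension [...] produces a list

list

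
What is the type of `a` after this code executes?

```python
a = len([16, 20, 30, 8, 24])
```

len() always returns int

int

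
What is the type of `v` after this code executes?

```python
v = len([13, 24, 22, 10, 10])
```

len() always returns int

int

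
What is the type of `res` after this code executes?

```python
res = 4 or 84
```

'or' returns the first truthy value (4, which is int)

int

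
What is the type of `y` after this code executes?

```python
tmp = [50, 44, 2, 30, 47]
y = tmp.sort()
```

list.sort() returns None (sorts in place)

NoneType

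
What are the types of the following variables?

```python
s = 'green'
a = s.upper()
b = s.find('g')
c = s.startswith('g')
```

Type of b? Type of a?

str.find() returns int; str.upper() returns str

int, str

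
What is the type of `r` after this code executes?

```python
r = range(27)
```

range() returns a range object

range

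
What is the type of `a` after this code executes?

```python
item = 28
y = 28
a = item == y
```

Equality comparison returns bool

bool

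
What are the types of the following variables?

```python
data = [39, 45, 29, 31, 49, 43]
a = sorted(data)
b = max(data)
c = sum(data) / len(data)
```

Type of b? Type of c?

max of ints returns int; int / int returns float

int, float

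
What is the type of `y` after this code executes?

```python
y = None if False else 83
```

Ternary: condition is False, else branch (83) taken → int

int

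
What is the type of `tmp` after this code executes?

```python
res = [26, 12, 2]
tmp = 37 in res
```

'in' operator returns bool

bool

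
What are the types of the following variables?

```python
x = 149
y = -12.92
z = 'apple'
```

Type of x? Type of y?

x is int; y is float

int, float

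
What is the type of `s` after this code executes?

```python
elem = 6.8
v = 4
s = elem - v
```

float - int returns float (6.8 - 4 = 2.8)

float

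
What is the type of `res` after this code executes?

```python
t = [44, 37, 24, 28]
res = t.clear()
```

list.clear() returns None

NoneType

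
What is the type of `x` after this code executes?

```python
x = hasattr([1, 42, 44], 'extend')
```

hasattr() returns bool

bool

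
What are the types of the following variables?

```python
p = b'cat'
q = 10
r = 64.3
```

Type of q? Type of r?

q is int; r is float

int, float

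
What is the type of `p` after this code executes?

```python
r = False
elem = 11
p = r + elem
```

bool + int returns int (False is 0, so 0 + 11 = 11)

int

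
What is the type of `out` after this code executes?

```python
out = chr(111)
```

chr() returns str (single character)

str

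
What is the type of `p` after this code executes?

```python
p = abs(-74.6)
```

abs() of float returns float

float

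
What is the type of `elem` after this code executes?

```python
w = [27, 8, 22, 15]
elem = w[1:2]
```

Slicing a list always returns a list

list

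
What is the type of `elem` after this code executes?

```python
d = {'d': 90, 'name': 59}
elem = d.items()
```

dict.items() returns a dict_items view

dict_items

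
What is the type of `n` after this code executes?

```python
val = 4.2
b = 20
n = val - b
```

float - int returns float (4.2 - 20 = -15.8)

float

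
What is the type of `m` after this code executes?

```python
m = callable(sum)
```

callable() returns bool

bool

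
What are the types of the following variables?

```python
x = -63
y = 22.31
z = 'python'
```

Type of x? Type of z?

x is int; z is str

int, str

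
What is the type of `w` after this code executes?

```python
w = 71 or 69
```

'or' returns the first truthy value (71, which is int)

int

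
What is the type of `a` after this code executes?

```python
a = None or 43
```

'or' with None returns the other value (43, int)

int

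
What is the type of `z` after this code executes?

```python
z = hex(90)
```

hex() returns str representation

str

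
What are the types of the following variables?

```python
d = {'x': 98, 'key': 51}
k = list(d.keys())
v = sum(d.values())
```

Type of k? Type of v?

list(...) returns list; sum of int values returns int

list, int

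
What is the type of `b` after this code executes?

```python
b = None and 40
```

'and' returns first falsy value (None)

NoneType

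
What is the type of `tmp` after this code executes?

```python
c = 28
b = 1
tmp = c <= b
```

Comparison operators return bool

bool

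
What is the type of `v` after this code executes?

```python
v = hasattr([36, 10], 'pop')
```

hasattr() returns bool

bool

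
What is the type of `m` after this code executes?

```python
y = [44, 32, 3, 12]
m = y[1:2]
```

Slicing a list always returns a list

list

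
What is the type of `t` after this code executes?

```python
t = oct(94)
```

oct() returns str representation

str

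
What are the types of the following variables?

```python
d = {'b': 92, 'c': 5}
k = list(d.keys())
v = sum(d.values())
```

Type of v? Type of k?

sum of int values returns int; list(...) returns list

int, list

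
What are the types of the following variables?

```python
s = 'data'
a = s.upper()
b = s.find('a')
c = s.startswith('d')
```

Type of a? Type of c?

str.upper() returns str; str.startswith() returns bool

str, bool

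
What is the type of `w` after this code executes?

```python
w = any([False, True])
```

any() returns bool

bool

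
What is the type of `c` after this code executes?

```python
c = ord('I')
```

ord() returns int (Unicode code point)

int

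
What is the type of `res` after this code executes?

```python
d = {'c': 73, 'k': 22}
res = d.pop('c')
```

dict.pop() returns the value (int)

int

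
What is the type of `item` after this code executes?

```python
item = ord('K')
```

ord() returns int (Unicode code point)

int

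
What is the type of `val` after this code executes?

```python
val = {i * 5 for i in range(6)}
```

A set comprehension {expr for x in iterable} produces a set

set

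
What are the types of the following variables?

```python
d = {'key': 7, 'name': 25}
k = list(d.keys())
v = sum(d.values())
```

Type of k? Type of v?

list(...) returns list; sum of int values returns int

list, int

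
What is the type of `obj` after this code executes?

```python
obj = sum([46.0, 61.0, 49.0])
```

sum() of floats returns float

float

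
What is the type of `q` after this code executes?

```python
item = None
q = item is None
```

'is' comparison returns bool

bool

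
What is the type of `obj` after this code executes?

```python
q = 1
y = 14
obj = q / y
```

int / int always returns float in Python 3 (1 / 14 = 0.0714286)

float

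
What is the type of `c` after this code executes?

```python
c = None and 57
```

'and' returns first falsy value (None)

NoneType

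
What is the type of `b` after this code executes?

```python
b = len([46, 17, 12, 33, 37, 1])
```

len() always returns int

int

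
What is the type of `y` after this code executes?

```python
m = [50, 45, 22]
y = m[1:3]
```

Slicing a list always returns a list

list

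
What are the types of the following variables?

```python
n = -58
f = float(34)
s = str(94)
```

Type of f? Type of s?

f is float; s is str

float, str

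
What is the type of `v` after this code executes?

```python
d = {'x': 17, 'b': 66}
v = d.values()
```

.values() returns a dict_values view object

dict_values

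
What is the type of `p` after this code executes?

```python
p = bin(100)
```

bin() returns str representation

str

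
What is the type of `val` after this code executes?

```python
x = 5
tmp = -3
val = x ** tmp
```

int ** negative int returns float

float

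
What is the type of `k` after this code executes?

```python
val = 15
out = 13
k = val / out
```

int / int always returns float in Python 3 (15 / 13 = 1.15385)

float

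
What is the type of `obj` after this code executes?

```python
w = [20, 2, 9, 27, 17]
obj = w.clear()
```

list.clear() returns None

NoneType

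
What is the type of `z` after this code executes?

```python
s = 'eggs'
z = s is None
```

'is' comparison returns bool

bool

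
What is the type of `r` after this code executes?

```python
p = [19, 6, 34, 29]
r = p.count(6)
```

list.count() returns int

int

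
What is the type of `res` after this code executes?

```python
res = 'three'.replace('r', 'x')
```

str.replace() returns str

str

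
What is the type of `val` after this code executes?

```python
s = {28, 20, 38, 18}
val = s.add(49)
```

set.add() returns None (mutates in place)

NoneType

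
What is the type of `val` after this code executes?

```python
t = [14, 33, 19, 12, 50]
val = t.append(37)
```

list.append() returns None (mutates in place)

NoneType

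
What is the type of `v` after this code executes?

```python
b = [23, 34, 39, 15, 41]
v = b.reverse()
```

list.reverse() returns None

NoneType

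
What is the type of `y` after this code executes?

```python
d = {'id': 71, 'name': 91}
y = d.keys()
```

.keys() returns a dict_keys view object

dict_keys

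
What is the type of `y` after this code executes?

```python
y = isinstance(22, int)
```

isinstance() returns bool

bool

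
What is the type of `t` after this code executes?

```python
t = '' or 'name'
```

'or' returns first truthy value ('name', which is str)

str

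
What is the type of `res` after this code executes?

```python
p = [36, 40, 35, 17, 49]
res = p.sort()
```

list.sort() returns None (sorts in place)

NoneType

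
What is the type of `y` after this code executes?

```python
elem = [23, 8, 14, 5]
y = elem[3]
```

Indexing a list of ints returns int (elem[3] = 5)

int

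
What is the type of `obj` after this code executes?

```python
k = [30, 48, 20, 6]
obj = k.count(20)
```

list.count() returns int

int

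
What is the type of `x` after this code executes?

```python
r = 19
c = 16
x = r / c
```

int / int always returns float in Python 3 (19 / 16 = 1.1875)

float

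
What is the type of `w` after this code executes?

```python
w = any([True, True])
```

any() returns bool

bool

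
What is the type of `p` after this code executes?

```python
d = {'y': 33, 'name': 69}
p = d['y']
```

Accessing dict[str, int] with key 'y' returns int value 33

int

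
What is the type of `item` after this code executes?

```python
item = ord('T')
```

ord() returns int (Unicode code point)

int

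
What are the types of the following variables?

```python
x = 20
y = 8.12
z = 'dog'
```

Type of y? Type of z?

y is float; z is str

float, str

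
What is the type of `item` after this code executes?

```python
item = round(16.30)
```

round() with no ndigits arg returns int

int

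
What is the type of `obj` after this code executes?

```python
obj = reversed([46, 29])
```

reversed() on a list returns a list_reverseiterator

list_reverseiterator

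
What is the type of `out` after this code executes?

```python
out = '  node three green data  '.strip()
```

str.strip() returns str

str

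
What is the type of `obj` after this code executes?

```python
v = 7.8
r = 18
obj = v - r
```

float - int returns float (7.8 - 18 = -10.2)

float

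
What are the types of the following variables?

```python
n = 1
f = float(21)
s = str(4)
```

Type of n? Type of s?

n is int; s is str

int, str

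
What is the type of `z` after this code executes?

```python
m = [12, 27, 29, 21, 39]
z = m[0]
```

Indexing a list of ints returns int (m[0] = 12)

int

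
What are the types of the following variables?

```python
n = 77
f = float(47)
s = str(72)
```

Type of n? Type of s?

n is int; s is str

int, str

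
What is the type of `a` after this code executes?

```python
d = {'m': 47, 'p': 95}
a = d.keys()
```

.keys() returns a dict_keys view object

dict_keys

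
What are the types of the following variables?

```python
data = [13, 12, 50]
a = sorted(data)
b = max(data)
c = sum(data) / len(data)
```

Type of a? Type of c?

sorted() returns list; int / int returns float

list, float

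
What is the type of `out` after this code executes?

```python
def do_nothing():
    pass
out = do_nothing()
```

A function with no return statement returns None

NoneType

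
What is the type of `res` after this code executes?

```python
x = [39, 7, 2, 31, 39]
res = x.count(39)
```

list.count() returns int

int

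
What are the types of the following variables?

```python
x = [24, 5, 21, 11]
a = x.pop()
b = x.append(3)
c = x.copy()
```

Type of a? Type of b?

list.pop() returns the element (int); list.append() returns None

int, NoneType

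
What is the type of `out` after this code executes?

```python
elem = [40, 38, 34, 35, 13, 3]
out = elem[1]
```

Indexing a list of ints returns int (elem[1] = 38)

int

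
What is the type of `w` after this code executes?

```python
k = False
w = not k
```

'not' always returns bool

bool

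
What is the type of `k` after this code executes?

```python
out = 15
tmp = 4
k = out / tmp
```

int / int always returns float in Python 3 (15 / 4 = 3.75)

float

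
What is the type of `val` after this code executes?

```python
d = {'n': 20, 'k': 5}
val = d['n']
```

Accessing dict[str, int] with key 'n' returns int value 20

int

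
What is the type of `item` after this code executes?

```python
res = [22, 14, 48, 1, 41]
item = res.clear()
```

list.clear() returns None

NoneType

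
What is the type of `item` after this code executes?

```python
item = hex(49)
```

hex() returns str representation

str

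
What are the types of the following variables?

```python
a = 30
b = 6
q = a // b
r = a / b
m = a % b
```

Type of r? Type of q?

int / int returns float; int // int returns int

float, int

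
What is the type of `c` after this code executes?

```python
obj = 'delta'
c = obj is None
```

'is' comparison returns bool

bool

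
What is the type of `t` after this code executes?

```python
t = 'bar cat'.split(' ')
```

str.split() returns list

list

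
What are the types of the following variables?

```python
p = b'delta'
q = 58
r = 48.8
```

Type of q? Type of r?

q is int; r is float

int, float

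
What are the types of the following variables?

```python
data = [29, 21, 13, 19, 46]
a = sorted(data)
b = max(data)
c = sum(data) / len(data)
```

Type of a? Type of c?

sorted() returns list; int / int returns float

list, float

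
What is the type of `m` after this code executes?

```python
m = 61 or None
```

'or' returns first truthy value (61, int)

int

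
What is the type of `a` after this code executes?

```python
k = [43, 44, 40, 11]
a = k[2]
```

Indexing a list of ints returns int (k[2] = 40)

int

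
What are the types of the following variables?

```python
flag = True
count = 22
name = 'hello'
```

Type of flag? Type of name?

flag is bool; name is str

bool, str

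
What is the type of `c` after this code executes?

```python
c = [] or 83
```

'or' returns first truthy value (83, which is int)

int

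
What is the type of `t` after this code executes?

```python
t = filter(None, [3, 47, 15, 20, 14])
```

filter() returns a filter iterator object

filter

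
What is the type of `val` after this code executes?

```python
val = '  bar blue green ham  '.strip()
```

str.strip() returns str

str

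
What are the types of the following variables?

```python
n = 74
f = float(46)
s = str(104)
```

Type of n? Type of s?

n is int; s is str

int, str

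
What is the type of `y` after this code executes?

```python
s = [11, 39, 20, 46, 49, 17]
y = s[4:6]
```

Slicing a list always returns a list

list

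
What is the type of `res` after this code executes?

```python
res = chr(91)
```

chr() returns str (single character)

str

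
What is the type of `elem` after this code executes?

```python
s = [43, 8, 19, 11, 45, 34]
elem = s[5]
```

Indexing a list of ints returns int (s[5] = 34)

int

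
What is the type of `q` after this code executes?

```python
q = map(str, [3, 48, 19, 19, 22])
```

map() returns a map iterator object

map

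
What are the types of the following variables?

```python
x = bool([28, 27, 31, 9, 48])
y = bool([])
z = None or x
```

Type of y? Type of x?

bool() returns bool; bool() returns bool

bool, bool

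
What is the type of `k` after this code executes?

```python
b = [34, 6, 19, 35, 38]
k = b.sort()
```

list.sort() returns None (sorts in place)

NoneType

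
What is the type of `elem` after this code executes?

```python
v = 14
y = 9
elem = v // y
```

int // int returns int (14 // 9 = 1)

int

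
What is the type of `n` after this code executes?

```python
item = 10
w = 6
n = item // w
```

int // int returns int (10 // 6 = 1)

int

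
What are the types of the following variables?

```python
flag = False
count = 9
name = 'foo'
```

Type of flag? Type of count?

flag is bool; count is int

bool, int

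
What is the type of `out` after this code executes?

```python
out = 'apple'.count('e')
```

str.count() returns int

int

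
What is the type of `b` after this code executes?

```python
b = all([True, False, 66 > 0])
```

all() returns bool

bool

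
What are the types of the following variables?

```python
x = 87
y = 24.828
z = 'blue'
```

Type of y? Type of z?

y is float; z is str

float, str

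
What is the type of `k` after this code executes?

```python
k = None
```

None has type NoneType

NoneType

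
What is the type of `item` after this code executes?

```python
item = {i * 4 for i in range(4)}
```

A set comprehension {expr for x in iterable} produces a set

set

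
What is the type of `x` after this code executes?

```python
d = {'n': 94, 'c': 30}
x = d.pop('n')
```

dict.pop() returns the value (int)

int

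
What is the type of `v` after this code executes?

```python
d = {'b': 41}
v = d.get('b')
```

dict.get() returns the value (int) when key is found

int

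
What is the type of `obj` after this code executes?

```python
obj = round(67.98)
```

round() with no ndigits arg returns int

int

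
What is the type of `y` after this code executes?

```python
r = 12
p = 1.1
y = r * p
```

int * float returns float (12 * 1.1 = 13.2)

float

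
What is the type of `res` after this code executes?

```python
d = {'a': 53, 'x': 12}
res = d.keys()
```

.keys() returns a dict_keys view object

dict_keys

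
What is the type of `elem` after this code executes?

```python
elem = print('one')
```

print() returns None

NoneType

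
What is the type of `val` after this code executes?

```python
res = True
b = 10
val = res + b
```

bool + int returns int (True is 1, so 1 + 10 = 11)

int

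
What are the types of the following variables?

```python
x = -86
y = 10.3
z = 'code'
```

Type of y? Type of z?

y is float; z is str

float, str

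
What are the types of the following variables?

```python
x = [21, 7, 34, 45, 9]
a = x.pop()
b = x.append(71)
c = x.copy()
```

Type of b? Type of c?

list.append() returns None; list.copy() returns list

NoneType, list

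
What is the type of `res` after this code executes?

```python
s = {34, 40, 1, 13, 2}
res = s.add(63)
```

set.add() returns None (mutates in place)

NoneType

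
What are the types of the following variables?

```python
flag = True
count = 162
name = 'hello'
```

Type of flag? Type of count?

flag is bool; count is int

bool, int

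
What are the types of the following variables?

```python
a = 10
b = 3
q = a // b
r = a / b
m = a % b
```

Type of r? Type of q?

int / int returns float; int // int returns int

float, int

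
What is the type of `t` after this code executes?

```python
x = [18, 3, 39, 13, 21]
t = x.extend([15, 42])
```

list.extend() returns None

NoneType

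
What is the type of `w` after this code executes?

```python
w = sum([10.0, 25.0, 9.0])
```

sum() of floats returns float

float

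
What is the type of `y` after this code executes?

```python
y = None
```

None has type NoneType

NoneType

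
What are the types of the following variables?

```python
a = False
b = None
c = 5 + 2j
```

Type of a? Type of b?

a is bool; b is NoneType

bool, NoneType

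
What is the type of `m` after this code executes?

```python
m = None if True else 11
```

Ternary: condition is True, if branch (None) taken → NoneType

NoneType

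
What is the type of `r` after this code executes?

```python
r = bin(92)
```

bin() returns str representation

str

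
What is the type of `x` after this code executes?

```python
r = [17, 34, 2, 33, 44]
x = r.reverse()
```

list.reverse() returns None

NoneType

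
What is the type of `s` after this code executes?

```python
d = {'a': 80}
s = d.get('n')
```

dict.get() returns None when key 'n' is not found and no default given

NoneType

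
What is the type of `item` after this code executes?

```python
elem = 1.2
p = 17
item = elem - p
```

float - int returns float (1.2 - 17 = -15.8)

float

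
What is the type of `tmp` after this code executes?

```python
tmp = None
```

None has type NoneType

NoneType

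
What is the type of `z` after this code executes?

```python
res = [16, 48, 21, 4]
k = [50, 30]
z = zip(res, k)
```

zip() returns a zip iterator object

zip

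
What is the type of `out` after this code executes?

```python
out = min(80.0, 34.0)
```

min() of floats returns float

float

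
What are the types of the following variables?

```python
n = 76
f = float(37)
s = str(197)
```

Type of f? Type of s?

f is float; s is str

float, str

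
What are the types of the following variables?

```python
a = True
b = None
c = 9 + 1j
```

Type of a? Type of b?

a is bool; b is NoneType

bool, NoneType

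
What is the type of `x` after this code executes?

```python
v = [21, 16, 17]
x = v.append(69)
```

list.append() returns None (mutates in place)

NoneType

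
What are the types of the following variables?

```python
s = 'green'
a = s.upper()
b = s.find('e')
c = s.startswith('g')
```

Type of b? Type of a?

str.find() returns int; str.upper() returns str

int, str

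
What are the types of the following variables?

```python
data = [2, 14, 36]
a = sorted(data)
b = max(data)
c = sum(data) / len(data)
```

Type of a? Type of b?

sorted() returns list; max of ints returns int

list, int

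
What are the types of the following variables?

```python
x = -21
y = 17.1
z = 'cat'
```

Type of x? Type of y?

x is int; y is float

int, float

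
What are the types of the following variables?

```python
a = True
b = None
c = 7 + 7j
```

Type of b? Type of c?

b is NoneType; c is complex

NoneType, complex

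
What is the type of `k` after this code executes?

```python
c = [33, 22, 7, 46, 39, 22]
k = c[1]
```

Indexing a list of ints returns int (c[1] = 22)

int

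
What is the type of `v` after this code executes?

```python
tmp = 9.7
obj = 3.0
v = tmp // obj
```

float // float returns float (floor division preserves float type)

float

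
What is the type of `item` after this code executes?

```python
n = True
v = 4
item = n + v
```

bool + int returns int (True is 1, so 1 + 4 = 5)

int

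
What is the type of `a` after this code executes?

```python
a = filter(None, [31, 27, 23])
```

filter() returns a filter iterator object

filter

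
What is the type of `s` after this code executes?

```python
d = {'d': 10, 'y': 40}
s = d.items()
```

dict.items() returns a dict_items view

dict_items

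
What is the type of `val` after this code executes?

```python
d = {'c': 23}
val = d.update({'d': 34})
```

dict.update() returns None

NoneType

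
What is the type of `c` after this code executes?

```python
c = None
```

None has type NoneType

NoneType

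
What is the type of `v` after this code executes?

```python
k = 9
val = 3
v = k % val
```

int % int returns int (9 % 3 = 0)

int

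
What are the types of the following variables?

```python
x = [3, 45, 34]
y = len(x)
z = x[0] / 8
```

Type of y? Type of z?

len() returns int; int / int returns float

int, float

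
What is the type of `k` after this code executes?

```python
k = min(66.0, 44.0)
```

min() of floats returns float

float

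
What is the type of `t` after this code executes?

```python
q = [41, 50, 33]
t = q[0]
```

Indexing a list of ints returns int (q[0] = 41)

int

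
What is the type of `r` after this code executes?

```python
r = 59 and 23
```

'and' returns the last value when all truthy (23, which is int)

int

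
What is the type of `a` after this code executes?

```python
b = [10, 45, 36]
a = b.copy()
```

list.copy() returns list

list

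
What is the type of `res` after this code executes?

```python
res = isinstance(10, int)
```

isinstance() returns bool

bool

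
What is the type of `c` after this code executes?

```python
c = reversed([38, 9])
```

reversed() on a list returns a list_reverseiterator

list_reverseiterator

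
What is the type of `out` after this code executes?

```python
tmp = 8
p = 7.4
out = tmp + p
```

int + float returns float (8 + 7.4 = 15.4)

float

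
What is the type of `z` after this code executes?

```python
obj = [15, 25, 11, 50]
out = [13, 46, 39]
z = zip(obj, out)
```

zip() returns a zip iterator object

zip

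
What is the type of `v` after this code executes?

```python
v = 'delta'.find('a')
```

str.find() returns int (index, or -1)

int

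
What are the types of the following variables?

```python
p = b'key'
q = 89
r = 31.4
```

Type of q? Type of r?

q is int; r is float

int, float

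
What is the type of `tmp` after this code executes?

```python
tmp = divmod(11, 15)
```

divmod() returns a tuple (quotient, remainder)

tuple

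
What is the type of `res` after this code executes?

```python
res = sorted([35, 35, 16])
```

sorted() always returns list

list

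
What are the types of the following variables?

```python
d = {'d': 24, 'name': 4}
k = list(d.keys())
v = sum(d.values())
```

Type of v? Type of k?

sum of int values returns int; list(...) returns list

int, list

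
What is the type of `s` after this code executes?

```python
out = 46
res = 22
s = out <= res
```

Comparison operators return bool

bool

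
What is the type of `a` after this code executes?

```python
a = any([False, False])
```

any() returns bool

bool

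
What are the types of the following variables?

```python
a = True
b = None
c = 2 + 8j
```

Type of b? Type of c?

b is NoneType; c is complex

NoneType, complex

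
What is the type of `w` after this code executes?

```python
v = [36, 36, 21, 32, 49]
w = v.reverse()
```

list.reverse() returns None

NoneType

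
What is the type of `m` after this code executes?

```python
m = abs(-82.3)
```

abs() of float returns float

float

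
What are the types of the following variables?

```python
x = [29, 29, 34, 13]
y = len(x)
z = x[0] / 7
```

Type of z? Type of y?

int / int returns float; len() returns int

float, int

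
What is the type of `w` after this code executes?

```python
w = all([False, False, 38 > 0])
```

all() returns bool

bool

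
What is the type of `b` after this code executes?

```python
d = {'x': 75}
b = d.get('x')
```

dict.get() returns the value (int) when key is found

int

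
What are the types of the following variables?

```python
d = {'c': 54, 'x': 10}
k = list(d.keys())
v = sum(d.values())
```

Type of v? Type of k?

sum of int values returns int; list(...) returns list

int, list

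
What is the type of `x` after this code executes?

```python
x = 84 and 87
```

'and' returns the last value when all truthy (87, which is int)

int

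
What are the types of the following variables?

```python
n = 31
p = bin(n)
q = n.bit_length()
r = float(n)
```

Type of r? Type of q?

float() returns float; int.bit_length() returns int

float, int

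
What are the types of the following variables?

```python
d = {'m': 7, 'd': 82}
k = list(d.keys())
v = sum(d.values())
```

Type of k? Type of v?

list(...) returns list; sum of int values returns int

list, int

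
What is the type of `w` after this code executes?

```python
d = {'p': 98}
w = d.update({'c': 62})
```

dict.update() returns None

NoneType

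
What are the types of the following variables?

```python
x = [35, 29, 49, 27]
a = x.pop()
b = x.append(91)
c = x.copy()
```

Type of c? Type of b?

list.copy() returns list; list.append() returns None

list, NoneType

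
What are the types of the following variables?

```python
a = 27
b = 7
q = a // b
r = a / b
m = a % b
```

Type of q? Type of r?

int // int returns int; int / int returns float

int, float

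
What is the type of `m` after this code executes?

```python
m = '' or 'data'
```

'or' returns first truthy value ('data', which is str)

str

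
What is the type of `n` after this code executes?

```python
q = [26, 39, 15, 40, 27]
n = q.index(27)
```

list.index() returns int

int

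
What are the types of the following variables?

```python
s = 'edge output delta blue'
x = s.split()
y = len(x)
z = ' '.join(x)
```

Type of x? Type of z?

str.split() returns list; str.join() returns str

list, str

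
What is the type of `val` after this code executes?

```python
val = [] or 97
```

'or' returns first truthy value (97, which is int)

int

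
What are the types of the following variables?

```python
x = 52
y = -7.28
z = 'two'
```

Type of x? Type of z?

x is int; z is str

int, str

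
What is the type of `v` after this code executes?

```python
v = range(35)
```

range() returns a range object

range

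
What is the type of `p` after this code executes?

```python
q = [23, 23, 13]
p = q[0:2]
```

Slicing a list always returns a list

list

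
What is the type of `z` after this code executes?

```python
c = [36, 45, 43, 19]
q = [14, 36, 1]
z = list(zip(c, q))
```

list(zip(...)) returns a list of tuples

list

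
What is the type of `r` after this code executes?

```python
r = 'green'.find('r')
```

str.find() returns int (index, or -1)

int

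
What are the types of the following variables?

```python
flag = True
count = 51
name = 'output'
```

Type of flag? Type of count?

flag is bool; count is int

bool, int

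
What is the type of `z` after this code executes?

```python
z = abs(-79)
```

abs() of int returns int

int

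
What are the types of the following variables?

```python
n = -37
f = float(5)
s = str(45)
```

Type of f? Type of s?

f is float; s is str

float, str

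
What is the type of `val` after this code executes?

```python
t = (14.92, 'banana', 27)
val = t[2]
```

Index 2 of tuple is 27 which is int

int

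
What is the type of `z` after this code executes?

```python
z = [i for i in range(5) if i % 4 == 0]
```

A list comprehension [...] produces a list

list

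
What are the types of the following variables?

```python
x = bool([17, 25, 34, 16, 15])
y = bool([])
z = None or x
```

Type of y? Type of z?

bool() returns bool; None or <bool> returns the bool

bool, bool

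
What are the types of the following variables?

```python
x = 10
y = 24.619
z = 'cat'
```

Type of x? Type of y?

x is int; y is float

int, float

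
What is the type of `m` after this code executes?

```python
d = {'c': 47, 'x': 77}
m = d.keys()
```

.keys() returns a dict_keys view object

dict_keys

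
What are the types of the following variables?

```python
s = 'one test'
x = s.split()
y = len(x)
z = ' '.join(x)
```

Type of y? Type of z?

len() returns int; str.join() returns str

int, str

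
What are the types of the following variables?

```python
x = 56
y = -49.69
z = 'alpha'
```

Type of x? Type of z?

x is int; z is str

int, str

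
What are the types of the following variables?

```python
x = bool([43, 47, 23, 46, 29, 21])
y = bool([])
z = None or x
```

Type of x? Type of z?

bool() returns bool; None or <bool> returns the bool

bool, bool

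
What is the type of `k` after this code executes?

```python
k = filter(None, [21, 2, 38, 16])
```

filter() returns a filter iterator object

filter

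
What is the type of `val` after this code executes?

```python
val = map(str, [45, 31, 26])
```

map() returns a map iterator object

map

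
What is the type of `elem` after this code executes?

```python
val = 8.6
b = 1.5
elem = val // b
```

float // float returns float (floor division preserves float type)

float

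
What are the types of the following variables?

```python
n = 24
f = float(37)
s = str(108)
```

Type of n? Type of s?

n is int; s is str

int, str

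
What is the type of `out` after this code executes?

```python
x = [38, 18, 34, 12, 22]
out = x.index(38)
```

list.index() returns int

int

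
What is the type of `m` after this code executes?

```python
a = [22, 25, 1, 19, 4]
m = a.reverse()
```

list.reverse() returns None

NoneType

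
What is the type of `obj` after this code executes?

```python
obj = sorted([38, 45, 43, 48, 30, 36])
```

sorted() always returns list

list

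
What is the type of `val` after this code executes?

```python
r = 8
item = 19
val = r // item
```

int // int returns int (8 // 19 = 0)

int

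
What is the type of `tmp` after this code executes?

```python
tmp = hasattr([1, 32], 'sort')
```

hasattr() returns bool

bool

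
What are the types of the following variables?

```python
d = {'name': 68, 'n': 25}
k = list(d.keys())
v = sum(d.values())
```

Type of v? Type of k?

sum of int values returns int; list(...) returns list

int, list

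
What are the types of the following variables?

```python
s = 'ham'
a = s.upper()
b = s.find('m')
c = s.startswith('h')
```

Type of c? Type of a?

str.startswith() returns bool; str.upper() returns str

bool, str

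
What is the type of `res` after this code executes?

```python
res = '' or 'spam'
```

'or' returns first truthy value ('spam', which is str)

str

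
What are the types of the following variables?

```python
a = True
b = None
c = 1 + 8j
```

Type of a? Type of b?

a is bool; b is NoneType

bool, NoneType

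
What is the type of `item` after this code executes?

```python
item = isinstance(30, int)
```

isinstance() returns bool

bool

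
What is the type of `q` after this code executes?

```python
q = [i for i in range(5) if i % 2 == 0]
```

A list comprehension [...] produces a list

list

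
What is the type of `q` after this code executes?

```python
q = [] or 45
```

'or' returns first truthy value (45, which is int)

int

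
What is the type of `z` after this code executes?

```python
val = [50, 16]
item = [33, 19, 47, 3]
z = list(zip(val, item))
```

list(zip(...)) returns a list of tuples

list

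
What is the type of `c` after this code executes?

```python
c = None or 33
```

'or' with None returns the other value (33, int)

int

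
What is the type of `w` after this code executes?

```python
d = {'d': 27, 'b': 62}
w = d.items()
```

dict.items() returns a dict_items view

dict_items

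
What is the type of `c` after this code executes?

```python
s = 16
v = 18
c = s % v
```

int % int returns int (16 % 18 = 16)

int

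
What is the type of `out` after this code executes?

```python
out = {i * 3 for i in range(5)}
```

A set comprehension {expr for x in iterable} produces a set

set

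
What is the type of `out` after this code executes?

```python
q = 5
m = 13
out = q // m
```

int // int returns int (5 // 13 = 0)

int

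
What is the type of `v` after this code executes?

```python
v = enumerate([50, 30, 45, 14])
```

enumerate() returns an enumerate iterator object

enumerate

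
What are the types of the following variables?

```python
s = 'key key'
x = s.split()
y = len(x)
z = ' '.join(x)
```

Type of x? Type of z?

str.split() returns list; str.join() returns str

list, str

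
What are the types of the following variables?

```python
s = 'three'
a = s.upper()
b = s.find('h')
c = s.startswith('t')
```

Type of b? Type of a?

str.find() returns int; str.upper() returns str

int, str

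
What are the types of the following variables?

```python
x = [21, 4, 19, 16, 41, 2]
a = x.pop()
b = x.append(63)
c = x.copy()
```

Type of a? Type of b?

list.pop() returns the element (int); list.append() returns None

int, NoneType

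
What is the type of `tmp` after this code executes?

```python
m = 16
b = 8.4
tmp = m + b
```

int + float returns float (16 + 8.4 = 24.4)

float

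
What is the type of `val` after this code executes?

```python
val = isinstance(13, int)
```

isinstance() returns bool

bool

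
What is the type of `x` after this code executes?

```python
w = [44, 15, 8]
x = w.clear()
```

list.clear() returns None

NoneType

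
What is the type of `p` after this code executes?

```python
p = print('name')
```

print() returns None

NoneType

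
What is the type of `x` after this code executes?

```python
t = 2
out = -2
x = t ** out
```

int ** negative int returns float

float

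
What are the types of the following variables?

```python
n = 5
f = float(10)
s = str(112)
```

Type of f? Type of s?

f is float; s is str

float, str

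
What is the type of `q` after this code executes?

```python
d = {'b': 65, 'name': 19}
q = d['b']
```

Accessing dict[str, int] with key 'b' returns int value 65

int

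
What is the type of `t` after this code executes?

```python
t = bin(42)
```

bin() returns str representation

str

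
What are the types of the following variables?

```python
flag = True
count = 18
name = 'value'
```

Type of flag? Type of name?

flag is bool; name is str

bool, str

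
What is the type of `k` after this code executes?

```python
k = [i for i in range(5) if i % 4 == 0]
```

A list comprehension [...] produces a list

list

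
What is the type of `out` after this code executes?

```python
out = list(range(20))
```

list(range(...)) returns list

list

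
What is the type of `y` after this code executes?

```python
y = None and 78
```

'and' returns first falsy value (None)

NoneType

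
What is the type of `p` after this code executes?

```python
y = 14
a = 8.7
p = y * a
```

int * float returns float (14 * 8.7 = 121.8)

float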